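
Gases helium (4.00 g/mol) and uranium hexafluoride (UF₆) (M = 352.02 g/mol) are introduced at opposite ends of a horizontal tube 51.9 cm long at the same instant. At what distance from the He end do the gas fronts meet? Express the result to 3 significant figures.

46.9 cm

Distances travelled in equal time are proportional to diffusion rates, so d_He/d_UF₆ = √(M_UF₆/M_He) = √(352.02/4.00) = 9.381.
With d_He + d_UF₆ = 51.9 cm, d_UF₆ = 51.9/(1 + 9.381) = 4.999 cm.
d_He = 51.9 − 4.999 = 46.9 cm.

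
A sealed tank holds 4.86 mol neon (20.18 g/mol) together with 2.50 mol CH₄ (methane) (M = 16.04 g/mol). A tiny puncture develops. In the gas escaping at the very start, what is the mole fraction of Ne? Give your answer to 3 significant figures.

0.634

The effusion rate of species i is ∝ p_i/√M_i ∝ n_i/√M_i.
So x_Ne in the escaping gas = (n_Ne/√M_Ne) / Σ(n_i/√M_i)
= (4.86/√20.18) / (4.86/√20.18 + 2.50/√16.04) = 1.082/(1.082 + 0.6242) = 0.634.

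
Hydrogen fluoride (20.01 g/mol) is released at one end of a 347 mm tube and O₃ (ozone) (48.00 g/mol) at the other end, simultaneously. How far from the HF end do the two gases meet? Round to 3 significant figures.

211 mm

In equal time, each gas travels a distance ∝ its rate ∝ 1/√M, so d_HF/d_O₃ = √(M_O₃/M_HF) = √(48.00/20.01) = 1.549.
With d_HF + d_O₃ = 347 mm, d_O₃ = 347/(1 + 1.549) = 136.1 mm.
d_HF = 347 − 136.1 = 211 mm.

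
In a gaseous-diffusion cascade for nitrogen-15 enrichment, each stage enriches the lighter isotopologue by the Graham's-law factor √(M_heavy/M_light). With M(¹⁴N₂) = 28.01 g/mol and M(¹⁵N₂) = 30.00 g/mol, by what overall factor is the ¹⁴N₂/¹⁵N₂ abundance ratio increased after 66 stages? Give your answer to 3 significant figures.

After 66 stages the ratio has grown by (√(30.00/28.01))^66 = (30.00/28.01)^(66/2).
= 1.07105^33 = 9.63.

9.63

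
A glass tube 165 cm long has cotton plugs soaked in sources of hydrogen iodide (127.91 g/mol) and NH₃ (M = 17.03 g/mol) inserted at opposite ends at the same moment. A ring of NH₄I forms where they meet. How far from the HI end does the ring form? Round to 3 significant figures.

Graham's law gives d_HI/d_NH₃ = rate_HI/rate_NH₃ = √(M_NH₃/M_HI) = √(17.03/127.91) = 0.3649.
With d_HI + d_NH₃ = 165 cm, d_NH₃ = 165/(1 + 0.3649) = 120.9 cm.
d_HI = 165 − 120.9 = 44.1 cm.

44.1 cm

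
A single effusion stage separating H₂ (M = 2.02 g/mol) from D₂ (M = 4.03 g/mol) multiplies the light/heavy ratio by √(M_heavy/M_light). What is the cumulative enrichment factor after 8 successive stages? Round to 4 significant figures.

The single-stage factor is √(M_heavy/M_light), so 8 stages give [√(4.03/2.02)]^8 = (4.03/2.02)^(8/2).
= 1.99505^4 = 15.84.

15.84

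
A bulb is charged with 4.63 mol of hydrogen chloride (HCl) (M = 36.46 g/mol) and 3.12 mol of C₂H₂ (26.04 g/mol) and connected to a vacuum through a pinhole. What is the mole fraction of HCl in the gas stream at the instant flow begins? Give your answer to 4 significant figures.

0.5564

Each component's effusion rate ∝ (its partial pressure)·(1/√M) ∝ n_i/√M_i.
So x_HCl in the escaping gas = (n_HCl/√M_HCl) / Σ(n_i/√M_i)
= (4.63/√36.46) / (4.63/√36.46 + 3.12/√26.04) = 0.7668/(0.7668 + 0.6114) = 0.5564.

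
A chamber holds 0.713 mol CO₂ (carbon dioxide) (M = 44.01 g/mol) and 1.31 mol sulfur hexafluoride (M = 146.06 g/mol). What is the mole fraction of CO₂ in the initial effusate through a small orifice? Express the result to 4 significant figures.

Effusion rate of each component ∝ n_i/√M_i (partial pressure × 1/√M).
So x_CO₂ in the escaping gas = (n_CO₂/√M_CO₂) / Σ(n_i/√M_i)
= (0.713/√44.01) / (0.713/√44.01 + 1.31/√146.06) = 0.1075/(0.1075 + 0.1084) = 0.4979.

0.4979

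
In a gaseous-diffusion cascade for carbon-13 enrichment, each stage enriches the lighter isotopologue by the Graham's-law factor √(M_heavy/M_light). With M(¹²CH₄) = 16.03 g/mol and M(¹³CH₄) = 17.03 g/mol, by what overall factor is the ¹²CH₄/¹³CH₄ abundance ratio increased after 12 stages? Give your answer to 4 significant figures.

Overall factor = α^12 with α = √(17.03/16.03), i.e. (17.03/16.03)^(12/2).
= 1.06238^6 = 1.438.

1.438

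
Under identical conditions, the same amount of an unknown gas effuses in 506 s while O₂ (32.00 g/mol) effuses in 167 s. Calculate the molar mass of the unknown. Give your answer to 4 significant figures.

Since effusion rate ∝ 1/√M, t_X/t_O₂ = √(M_X/M_O₂).
506/167 = 3.030 = √(M_X/32.00)
M_X = 32.00 × 3.030² = 32.00 × 9.181 = 293.8 g/mol

293.8 g/mol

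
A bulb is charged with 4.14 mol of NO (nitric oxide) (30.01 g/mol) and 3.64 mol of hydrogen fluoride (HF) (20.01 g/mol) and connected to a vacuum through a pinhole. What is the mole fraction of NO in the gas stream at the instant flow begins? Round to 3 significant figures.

Rate_i ∝ x_i/√M_i (Graham's law weighted by mole fraction), so the effusate composition follows n_i/√M_i.
Mole fraction of NO in the effusate = (n_NO/√M_NO) / (n_NO/√M_NO + n_HF/√M_HF)
= (4.14/√30.01) / (4.14/√30.01 + 3.64/√20.01) = 0.7557/(0.7557 + 0.8137) = 0.482.

0.482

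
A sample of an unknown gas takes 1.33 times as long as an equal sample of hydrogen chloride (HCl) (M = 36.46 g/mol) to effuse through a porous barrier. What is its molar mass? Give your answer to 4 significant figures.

Using Graham's law: t_X/t_HCl = √(M_X/M_HCl).
1.33 = √(M_X/36.46)
M_X = 36.46 × 1.33² = 36.46 × 1.769 = 64.49 g/mol

64.49 g/mol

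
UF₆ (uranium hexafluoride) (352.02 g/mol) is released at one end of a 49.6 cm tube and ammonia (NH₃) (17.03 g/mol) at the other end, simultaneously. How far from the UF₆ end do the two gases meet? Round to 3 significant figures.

In equal time, each gas travels a distance ∝ its rate ∝ 1/√M, so d_UF₆/d_NH₃ = √(M_NH₃/M_UF₆) = √(17.03/352.02) = 0.2199.
With d_UF₆ + d_NH₃ = 49.6 cm, d_NH₃ = 49.6/(1 + 0.2199) = 40.66 cm.
d_UF₆ = 49.6 − 40.66 = 8.94 cm.

8.94 cm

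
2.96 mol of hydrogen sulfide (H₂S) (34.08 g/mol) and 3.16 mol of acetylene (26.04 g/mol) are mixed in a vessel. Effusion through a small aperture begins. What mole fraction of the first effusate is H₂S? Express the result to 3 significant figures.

0.450

Rate_i ∝ x_i/√M_i (Graham's law weighted by mole fraction), so the effusate composition follows n_i/√M_i.
So x_H₂S in the escaping gas = (n_H₂S/√M_H₂S) / Σ(n_i/√M_i)
= (2.96/√34.08) / (2.96/√34.08 + 3.16/√26.04) = 0.5070/(0.5070 + 0.6193) = 0.450.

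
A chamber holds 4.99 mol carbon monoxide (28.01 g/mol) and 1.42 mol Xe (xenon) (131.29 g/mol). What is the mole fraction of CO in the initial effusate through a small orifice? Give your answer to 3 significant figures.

The effusion rate of species i is ∝ p_i/√M_i ∝ n_i/√M_i.
x_CO(eff) = (n_CO/√M_CO) / (n_CO/√M_CO + n_Xe/√M_Xe)
= (4.99/√28.01) / (4.99/√28.01 + 1.42/√131.29) = 0.9429/(0.9429 + 0.1239) = 0.884.

0.884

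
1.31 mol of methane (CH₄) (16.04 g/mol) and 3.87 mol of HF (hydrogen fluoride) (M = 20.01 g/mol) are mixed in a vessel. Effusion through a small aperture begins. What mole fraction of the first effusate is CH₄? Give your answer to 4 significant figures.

The effusion rate of species i is ∝ p_i/√M_i ∝ n_i/√M_i.
Mole fraction of CH₄ in the effusate = (n_CH₄/√M_CH₄) / (n_CH₄/√M_CH₄ + n_HF/√M_HF)
= (1.31/√16.04) / (1.31/√16.04 + 3.87/√20.01) = 0.3271/(0.3271 + 0.8651) = 0.2744.

0.2744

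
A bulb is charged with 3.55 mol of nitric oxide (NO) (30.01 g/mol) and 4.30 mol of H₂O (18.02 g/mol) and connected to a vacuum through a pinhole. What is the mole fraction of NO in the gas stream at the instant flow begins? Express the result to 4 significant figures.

0.3901

Each component's effusion rate ∝ (its partial pressure)·(1/√M) ∝ n_i/√M_i.
Mole fraction of NO in the effusate = (n_NO/√M_NO) / (n_NO/√M_NO + n_H₂O/√M_H₂O)
= (3.55/√30.01) / (3.55/√30.01 + 4.30/√18.02) = 0.6480/(0.6480 + 1.013) = 0.3901.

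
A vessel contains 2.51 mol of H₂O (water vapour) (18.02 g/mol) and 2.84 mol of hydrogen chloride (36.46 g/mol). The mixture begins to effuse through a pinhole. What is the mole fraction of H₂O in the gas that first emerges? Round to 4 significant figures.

0.5570

Rate_i ∝ x_i/√M_i (Graham's law weighted by mole fraction), so the effusate composition follows n_i/√M_i.
So x_H₂O in the escaping gas = (n_H₂O/√M_H₂O) / Σ(n_i/√M_i)
= (2.51/√18.02) / (2.51/√18.02 + 2.84/√36.46) = 0.5913/(0.5913 + 0.4703) = 0.5570.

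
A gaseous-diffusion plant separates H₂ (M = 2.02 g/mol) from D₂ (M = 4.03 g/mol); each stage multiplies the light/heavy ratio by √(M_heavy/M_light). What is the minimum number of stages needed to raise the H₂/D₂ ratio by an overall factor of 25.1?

With α = √(4.03/2.02) per stage, ln α = ½ ln(1.99505) = 0.3453.
Need α^N ≥ 25.1 ⇒ N ≥ ln(25.1) / ln α = 3.223 / 0.3453 = 9.33.
Rounding up, N = 10 stages.

10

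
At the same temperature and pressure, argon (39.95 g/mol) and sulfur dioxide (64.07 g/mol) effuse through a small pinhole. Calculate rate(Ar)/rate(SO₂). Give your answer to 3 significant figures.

1.27

Graham's law gives rate_Ar/rate_SO₂ = √(M_SO₂/M_Ar) = √(64.07/39.95) = √1.604 = 1.27.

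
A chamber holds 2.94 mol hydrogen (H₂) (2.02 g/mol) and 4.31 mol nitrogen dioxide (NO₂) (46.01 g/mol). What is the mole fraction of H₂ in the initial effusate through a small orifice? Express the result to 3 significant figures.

0.765

Rate_i ∝ x_i/√M_i (Graham's law weighted by mole fraction), so the effusate composition follows n_i/√M_i.
So x_H₂ in the escaping gas = (n_H₂/√M_H₂) / Σ(n_i/√M_i)
= (2.94/√2.02) / (2.94/√2.02 + 4.31/√46.01) = 2.069/(2.069 + 0.6354) = 0.765.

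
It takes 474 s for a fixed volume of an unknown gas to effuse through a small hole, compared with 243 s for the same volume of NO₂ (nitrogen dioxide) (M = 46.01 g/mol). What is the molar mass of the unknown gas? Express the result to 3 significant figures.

175 g/mol

Since effusion rate ∝ 1/√M, t_X/t_NO₂ = √(M_X/M_NO₂).
474/243 = 1.951 = √(M_X/46.01)
M_X = 46.01 × 1.951² = 46.01 × 3.805 = 175 g/mol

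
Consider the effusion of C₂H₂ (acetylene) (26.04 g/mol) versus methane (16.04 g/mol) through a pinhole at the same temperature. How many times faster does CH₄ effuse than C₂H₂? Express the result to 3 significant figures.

1.27

By Graham's law, rate_CH₄/rate_C₂H₂ = √(M_C₂H₂/M_CH₄) = √(26.04/16.04) = √1.623 = 1.27.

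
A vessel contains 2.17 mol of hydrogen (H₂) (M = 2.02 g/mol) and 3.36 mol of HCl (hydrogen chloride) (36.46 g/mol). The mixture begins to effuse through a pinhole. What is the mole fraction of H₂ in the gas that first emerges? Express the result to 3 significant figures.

The effusion rate of species i is ∝ p_i/√M_i ∝ n_i/√M_i.
So x_H₂ in the escaping gas = (n_H₂/√M_H₂) / Σ(n_i/√M_i)
= (2.17/√2.02) / (2.17/√2.02 + 3.36/√36.46) = 1.527/(1.527 + 0.5565) = 0.733.

0.733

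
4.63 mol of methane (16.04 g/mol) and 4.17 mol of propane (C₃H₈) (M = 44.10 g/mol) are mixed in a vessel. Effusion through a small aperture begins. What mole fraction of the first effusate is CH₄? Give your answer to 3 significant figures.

0.648

Rate_i ∝ x_i/√M_i (Graham's law weighted by mole fraction), so the effusate composition follows n_i/√M_i.
So x_CH₄ in the escaping gas = (n_CH₄/√M_CH₄) / Σ(n_i/√M_i)
= (4.63/√16.04) / (4.63/√16.04 + 4.17/√44.10) = 1.156/(1.156 + 0.6279) = 0.648.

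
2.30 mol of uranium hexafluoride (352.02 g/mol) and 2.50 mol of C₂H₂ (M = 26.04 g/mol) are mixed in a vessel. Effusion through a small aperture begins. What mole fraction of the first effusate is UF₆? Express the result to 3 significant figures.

0.200

Effusion rate of each component ∝ n_i/√M_i (partial pressure × 1/√M).
So x_UF₆ in the escaping gas = (n_UF₆/√M_UF₆) / Σ(n_i/√M_i)
= (2.30/√352.02) / (2.30/√352.02 + 2.50/√26.04) = 0.1226/(0.1226 + 0.4899) = 0.200.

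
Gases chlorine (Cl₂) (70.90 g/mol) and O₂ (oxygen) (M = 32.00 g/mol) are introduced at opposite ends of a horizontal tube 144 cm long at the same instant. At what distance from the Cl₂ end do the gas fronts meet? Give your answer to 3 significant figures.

Graham's law gives d_Cl₂/d_O₂ = rate_Cl₂/rate_O₂ = √(M_O₂/M_Cl₂) = √(32.00/70.90) = 0.6718.
With d_Cl₂ + d_O₂ = 144 cm, d_O₂ = 144/(1 + 0.6718) = 86.13 cm.
d_Cl₂ = 144 − 86.13 = 57.9 cm.

57.9 cm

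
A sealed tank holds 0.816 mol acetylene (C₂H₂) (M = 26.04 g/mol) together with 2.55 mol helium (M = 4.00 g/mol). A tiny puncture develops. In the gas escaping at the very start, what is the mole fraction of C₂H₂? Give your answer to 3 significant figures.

0.111

The effusion rate of species i is ∝ p_i/√M_i ∝ n_i/√M_i.
So x_C₂H₂ in the escaping gas = (n_C₂H₂/√M_C₂H₂) / Σ(n_i/√M_i)
= (0.816/√26.04) / (0.816/√26.04 + 2.55/√4.00) = 0.1599/(0.1599 + 1.275) = 0.111.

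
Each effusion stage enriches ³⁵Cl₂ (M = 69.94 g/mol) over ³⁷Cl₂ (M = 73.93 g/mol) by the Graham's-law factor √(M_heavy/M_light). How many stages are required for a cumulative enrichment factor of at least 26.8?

119

Single-stage factor α = √(73.93/69.94), so ln α = ½ ln(1.05705) = 0.02774.
Need α^N ≥ 26.8 ⇒ N ≥ ln(26.8) / ln α = 3.288 / 0.02774 = 118.54.
Minimum whole number of stages: N = 119.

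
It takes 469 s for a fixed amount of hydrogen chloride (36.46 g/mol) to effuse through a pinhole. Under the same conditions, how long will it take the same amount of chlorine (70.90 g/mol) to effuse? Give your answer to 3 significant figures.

By Graham's law, t_Cl₂/t_HCl = √(M_Cl₂/M_HCl) = √(70.90/36.46) = √1.945 = 1.394.
So the time for Cl₂ is 469 × 1.394 = 654 s.

654 s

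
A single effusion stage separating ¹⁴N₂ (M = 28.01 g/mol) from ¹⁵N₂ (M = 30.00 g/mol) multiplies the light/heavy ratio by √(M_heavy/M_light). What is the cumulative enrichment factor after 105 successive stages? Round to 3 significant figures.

36.7

After 105 stages the ratio has grown by (√(30.00/28.01))^105 = (30.00/28.01)^(105/2).
= 1.07105^(105/2) = 36.7.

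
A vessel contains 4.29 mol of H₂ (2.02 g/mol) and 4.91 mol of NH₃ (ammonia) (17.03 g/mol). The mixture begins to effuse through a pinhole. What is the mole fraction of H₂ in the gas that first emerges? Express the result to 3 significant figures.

Rate_i ∝ x_i/√M_i (Graham's law weighted by mole fraction), so the effusate composition follows n_i/√M_i.
So x_H₂ in the escaping gas = (n_H₂/√M_H₂) / Σ(n_i/√M_i)
= (4.29/√2.02) / (4.29/√2.02 + 4.91/√17.03) = 3.018/(3.018 + 1.190) = 0.717.

0.717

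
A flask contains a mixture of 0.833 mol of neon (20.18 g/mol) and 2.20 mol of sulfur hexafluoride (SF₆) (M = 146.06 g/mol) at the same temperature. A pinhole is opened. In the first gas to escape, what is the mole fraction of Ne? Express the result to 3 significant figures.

0.505

Each component's effusion rate ∝ (its partial pressure)·(1/√M) ∝ n_i/√M_i.
So x_Ne in the escaping gas = (n_Ne/√M_Ne) / Σ(n_i/√M_i)
= (0.833/√20.18) / (0.833/√20.18 + 2.20/√146.06) = 0.1854/(0.1854 + 0.1820) = 0.505.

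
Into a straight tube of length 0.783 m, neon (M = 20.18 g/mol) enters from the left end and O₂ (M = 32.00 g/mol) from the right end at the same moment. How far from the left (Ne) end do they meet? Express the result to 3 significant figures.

The fronts meet when d_Ne + d_O₂ = L with d_Ne/d_O₂ = √(M_O₂/M_Ne) (Graham's law). Here √(M_O₂/M_Ne) = √(32.00/20.18) = 1.259.
With d_Ne + d_O₂ = 0.783 m, d_O₂ = 0.783/(1 + 1.259) = 0.3466 m.
d_Ne = 0.783 − 0.3466 = 0.436 m.

0.436 m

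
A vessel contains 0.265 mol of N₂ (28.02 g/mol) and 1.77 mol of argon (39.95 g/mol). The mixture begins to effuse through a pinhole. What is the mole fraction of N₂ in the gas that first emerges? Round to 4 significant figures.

Effusion rate of each component ∝ n_i/√M_i (partial pressure × 1/√M).
Mole fraction of N₂ in the effusate = (n_N₂/√M_N₂) / (n_N₂/√M_N₂ + n_Ar/√M_Ar)
= (0.265/√28.02) / (0.265/√28.02 + 1.77/√39.95) = 0.05006/(0.05006 + 0.2800) = 0.1517.

0.1517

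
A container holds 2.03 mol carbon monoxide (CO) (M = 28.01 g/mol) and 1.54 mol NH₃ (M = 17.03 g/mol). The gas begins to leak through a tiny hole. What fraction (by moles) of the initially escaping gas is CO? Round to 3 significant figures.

0.507

The effusion rate of species i is ∝ p_i/√M_i ∝ n_i/√M_i.
Mole fraction of CO in the effusate = (n_CO/√M_CO) / (n_CO/√M_CO + n_NH₃/√M_NH₃)
= (2.03/√28.01) / (2.03/√28.01 + 1.54/√17.03) = 0.3836/(0.3836 + 0.3732) = 0.507.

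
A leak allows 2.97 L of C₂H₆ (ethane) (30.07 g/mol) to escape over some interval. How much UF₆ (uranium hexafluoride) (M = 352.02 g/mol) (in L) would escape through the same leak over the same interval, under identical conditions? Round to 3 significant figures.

From Graham's law, rate_UF₆/rate_C₂H₆ = √(M_C₂H₆/M_UF₆) = √(30.07/352.02) = √0.08542 = 0.2923.
So the volume for UF₆ is 2.97 × 0.2923 = 0.868 L.

0.868 L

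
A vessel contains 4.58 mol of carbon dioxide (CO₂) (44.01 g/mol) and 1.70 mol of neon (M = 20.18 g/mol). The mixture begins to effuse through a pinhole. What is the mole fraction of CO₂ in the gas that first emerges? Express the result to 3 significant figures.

0.646

Effusion rate of each component ∝ n_i/√M_i (partial pressure × 1/√M).
So x_CO₂ in the escaping gas = (n_CO₂/√M_CO₂) / Σ(n_i/√M_i)
= (4.58/√44.01) / (4.58/√44.01 + 1.70/√20.18) = 0.6904/(0.6904 + 0.3784) = 0.646.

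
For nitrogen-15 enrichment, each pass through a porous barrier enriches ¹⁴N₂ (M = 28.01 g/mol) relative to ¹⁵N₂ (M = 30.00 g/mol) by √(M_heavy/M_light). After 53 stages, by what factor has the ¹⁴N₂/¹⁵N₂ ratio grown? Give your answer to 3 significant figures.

Each stage multiplies the ratio by α = √(30.00/28.01), so after 53 stages the overall factor is α^53 = (30.00/28.01)^(53/2).
= 1.07105^(53/2) = 6.16.

6.16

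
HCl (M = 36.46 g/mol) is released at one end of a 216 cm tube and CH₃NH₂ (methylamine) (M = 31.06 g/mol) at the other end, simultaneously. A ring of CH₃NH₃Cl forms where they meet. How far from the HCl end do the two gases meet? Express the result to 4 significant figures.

The fronts meet when d_HCl + d_CH₃NH₂ = L with d_HCl/d_CH₃NH₂ = √(M_CH₃NH₂/M_HCl) (Graham's law). Here √(M_CH₃NH₂/M_HCl) = √(31.06/36.46) = 0.9230.
With d_HCl + d_CH₃NH₂ = 216 cm, d_CH₃NH₂ = 216/(1 + 0.9230) = 112.3 cm.
d_HCl = 216 − 112.3 = 103.7 cm.

103.7 cm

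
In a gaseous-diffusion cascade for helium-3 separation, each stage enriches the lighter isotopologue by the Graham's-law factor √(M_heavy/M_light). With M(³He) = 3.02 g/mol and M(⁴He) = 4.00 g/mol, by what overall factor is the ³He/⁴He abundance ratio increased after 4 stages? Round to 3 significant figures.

1.75

Overall factor = α^4 with α = √(4.00/3.02), i.e. (4.00/3.02)^(4/2).
= 1.32450^2 = 1.75.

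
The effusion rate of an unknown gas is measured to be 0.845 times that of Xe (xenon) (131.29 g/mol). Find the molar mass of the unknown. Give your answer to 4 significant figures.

From Graham's law, rate_X/rate_Xe = √(M_Xe/M_X).
0.845 = √(131.29/M_X)
M_X = 131.29 / 0.845² = 131.29 / 0.7140 = 183.9 g/mol

183.9 g/mol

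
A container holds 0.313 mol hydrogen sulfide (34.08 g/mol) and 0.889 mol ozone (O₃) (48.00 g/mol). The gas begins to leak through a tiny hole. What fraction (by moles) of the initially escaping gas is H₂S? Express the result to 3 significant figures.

Rate_i ∝ x_i/√M_i (Graham's law weighted by mole fraction), so the effusate composition follows n_i/√M_i.
x_H₂S(eff) = (n_H₂S/√M_H₂S) / (n_H₂S/√M_H₂S + n_O₃/√M_O₃)
= (0.313/√34.08) / (0.313/√34.08 + 0.889/√48.00) = 0.05362/(0.05362 + 0.1283) = 0.295.

0.295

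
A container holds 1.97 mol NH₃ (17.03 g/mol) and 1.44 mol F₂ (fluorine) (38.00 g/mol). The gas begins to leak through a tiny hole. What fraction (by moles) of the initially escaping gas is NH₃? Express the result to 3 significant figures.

0.671

Rate_i ∝ x_i/√M_i (Graham's law weighted by mole fraction), so the effusate composition follows n_i/√M_i.
So x_NH₃ in the escaping gas = (n_NH₃/√M_NH₃) / Σ(n_i/√M_i)
= (1.97/√17.03) / (1.97/√17.03 + 1.44/√38.00) = 0.4774/(0.4774 + 0.2336) = 0.671.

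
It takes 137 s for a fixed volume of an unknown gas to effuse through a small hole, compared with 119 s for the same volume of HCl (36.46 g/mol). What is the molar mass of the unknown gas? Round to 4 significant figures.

48.32 g/mol

From Graham's law, t_X/t_HCl = √(M_X/M_HCl).
137/119 = 1.151 = √(M_X/36.46)
M_X = 36.46 × 1.151² = 36.46 × 1.325 = 48.32 g/mol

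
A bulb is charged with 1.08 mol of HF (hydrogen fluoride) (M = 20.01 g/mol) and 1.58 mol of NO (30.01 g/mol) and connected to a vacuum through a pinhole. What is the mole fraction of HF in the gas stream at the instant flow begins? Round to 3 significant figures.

0.456

The effusion rate of species i is ∝ p_i/√M_i ∝ n_i/√M_i.
x_HF(eff) = (n_HF/√M_HF) / (n_HF/√M_HF + n_NO/√M_NO)
= (1.08/√20.01) / (1.08/√20.01 + 1.58/√30.01) = 0.2414/(0.2414 + 0.2884) = 0.456.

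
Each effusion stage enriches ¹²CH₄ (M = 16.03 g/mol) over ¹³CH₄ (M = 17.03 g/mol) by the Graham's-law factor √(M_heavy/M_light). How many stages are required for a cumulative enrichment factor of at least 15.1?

Single-stage factor α = √(17.03/16.03), so ln α = ½ ln(1.06238) = 0.03026.
Need α^N ≥ 15.1 ⇒ N ≥ ln(15.1) / ln α = 2.715 / 0.03026 = 89.72.
Rounding up, N = 90 stages.

90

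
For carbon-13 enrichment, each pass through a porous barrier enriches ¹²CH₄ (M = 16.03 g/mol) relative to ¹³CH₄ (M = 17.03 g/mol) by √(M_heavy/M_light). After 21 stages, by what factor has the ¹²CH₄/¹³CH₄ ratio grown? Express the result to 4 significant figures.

After 21 stages the ratio has grown by (√(17.03/16.03))^21 = (17.03/16.03)^(21/2).
= 1.06238^(21/2) = 1.888.

1.888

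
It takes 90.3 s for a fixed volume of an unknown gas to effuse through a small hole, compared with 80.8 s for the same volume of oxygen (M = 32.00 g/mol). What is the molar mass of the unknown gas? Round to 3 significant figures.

40.0 g/mol

Since effusion rate ∝ 1/√M, t_X/t_O₂ = √(M_X/M_O₂).
90.3/80.8 = 1.118 = √(M_X/32.00)
M_X = 32.00 × 1.118² = 32.00 × 1.249 = 40.0 g/mol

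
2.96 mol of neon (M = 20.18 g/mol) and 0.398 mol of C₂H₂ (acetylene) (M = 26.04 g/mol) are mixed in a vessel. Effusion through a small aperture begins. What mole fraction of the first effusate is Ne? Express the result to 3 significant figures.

0.894

Rate_i ∝ x_i/√M_i (Graham's law weighted by mole fraction), so the effusate composition follows n_i/√M_i.
So x_Ne in the escaping gas = (n_Ne/√M_Ne) / Σ(n_i/√M_i)
= (2.96/√20.18) / (2.96/√20.18 + 0.398/√26.04) = 0.6589/(0.6589 + 0.07799) = 0.894.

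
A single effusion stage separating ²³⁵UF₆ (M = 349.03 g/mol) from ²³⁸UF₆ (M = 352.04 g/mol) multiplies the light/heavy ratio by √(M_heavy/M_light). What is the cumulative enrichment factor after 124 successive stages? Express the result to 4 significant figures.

Each stage multiplies the ratio by α = √(352.04/349.03), so after 124 stages the overall factor is α^124 = (352.04/349.03)^(124/2).
= 1.00862^62 = 1.703.

1.703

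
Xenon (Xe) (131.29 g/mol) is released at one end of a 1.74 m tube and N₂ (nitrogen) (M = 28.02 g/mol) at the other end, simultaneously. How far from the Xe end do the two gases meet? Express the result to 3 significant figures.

0.550 m

In equal time, each gas travels a distance ∝ its rate ∝ 1/√M, so d_Xe/d_N₂ = √(M_N₂/M_Xe) = √(28.02/131.29) = 0.4620.
With d_Xe + d_N₂ = 1.74 m, d_N₂ = 1.74/(1 + 0.4620) = 1.190 m.
d_Xe = 1.74 − 1.190 = 0.550 m.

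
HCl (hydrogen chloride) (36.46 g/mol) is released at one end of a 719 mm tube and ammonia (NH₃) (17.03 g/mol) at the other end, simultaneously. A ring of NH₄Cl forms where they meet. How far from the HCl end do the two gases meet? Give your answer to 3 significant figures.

292 mm

In equal time, each gas travels a distance ∝ its rate ∝ 1/√M, so d_HCl/d_NH₃ = √(M_NH₃/M_HCl) = √(17.03/36.46) = 0.6834.
With d_HCl + d_NH₃ = 719 mm, d_NH₃ = 719/(1 + 0.6834) = 427.1 mm.
d_HCl = 719 − 427.1 = 292 mm.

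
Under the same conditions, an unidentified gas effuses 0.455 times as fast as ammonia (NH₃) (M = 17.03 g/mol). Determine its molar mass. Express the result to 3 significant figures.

82.3 g/mol

Since effusion rate ∝ 1/√M, rate_X/rate_NH₃ = √(M_NH₃/M_X).
0.455 = √(17.03/M_X)
M_X = 17.03 / 0.455² = 17.03 / 0.2070 = 82.3 g/mol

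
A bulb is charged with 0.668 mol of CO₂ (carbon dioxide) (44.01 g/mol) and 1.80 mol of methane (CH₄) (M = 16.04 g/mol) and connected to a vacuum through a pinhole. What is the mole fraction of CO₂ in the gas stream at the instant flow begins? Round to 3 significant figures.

0.183

The effusion rate of species i is ∝ p_i/√M_i ∝ n_i/√M_i.
x_CO₂(eff) = (n_CO₂/√M_CO₂) / (n_CO₂/√M_CO₂ + n_CH₄/√M_CH₄)
= (0.668/√44.01) / (0.668/√44.01 + 1.80/√16.04) = 0.1007/(0.1007 + 0.4494) = 0.183.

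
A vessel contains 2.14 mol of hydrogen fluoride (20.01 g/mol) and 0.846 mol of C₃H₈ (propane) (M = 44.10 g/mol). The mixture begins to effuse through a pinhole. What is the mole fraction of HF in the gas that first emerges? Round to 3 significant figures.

0.790

Each component's effusion rate ∝ (its partial pressure)·(1/√M) ∝ n_i/√M_i.
x_HF(eff) = (n_HF/√M_HF) / (n_HF/√M_HF + n_C₃H₈/√M_C₃H₈)
= (2.14/√20.01) / (2.14/√20.01 + 0.846/√44.10) = 0.4784/(0.4784 + 0.1274) = 0.790.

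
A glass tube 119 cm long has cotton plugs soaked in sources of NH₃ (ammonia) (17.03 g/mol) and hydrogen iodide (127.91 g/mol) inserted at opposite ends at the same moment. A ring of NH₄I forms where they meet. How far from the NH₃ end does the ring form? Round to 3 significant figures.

The fronts meet when d_NH₃ + d_HI = L with d_NH₃/d_HI = √(M_HI/M_NH₃) (Graham's law). Here √(M_HI/M_NH₃) = √(127.91/17.03) = 2.741.
With d_NH₃ + d_HI = 119 cm, d_HI = 119/(1 + 2.741) = 31.81 cm.
d_NH₃ = 119 − 31.81 = 87.2 cm.

87.2 cm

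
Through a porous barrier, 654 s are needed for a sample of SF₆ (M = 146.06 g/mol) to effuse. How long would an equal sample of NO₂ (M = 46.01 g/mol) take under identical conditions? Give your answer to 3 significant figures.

367 s

From Graham's law, t_NO₂/t_SF₆ = √(M_NO₂/M_SF₆) = √(46.01/146.06) = √0.3150 = 0.5613.
So the time for NO₂ is 654 × 0.5613 = 367 s.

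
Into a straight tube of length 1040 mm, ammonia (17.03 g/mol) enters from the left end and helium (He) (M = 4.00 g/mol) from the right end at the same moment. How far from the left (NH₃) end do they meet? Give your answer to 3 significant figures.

Distances travelled in equal time are proportional to diffusion rates, so d_NH₃/d_He = √(M_He/M_NH₃) = √(4.00/17.03) = 0.4846.
With d_NH₃ + d_He = 1040 mm, d_He = 1040/(1 + 0.4846) = 700.5 mm.
d_NH₃ = 1040 − 700.5 = 339 mm.

339 mm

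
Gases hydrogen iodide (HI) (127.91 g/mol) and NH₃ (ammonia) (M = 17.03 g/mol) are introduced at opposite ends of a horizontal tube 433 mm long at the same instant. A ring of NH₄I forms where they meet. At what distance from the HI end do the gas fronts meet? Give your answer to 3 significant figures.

The fronts meet when d_HI + d_NH₃ = L with d_HI/d_NH₃ = √(M_NH₃/M_HI) (Graham's law). Here √(M_NH₃/M_HI) = √(17.03/127.91) = 0.3649.
With d_HI + d_NH₃ = 433 mm, d_NH₃ = 433/(1 + 0.3649) = 317.2 mm.
d_HI = 433 − 317.2 = 116 mm.

116 mm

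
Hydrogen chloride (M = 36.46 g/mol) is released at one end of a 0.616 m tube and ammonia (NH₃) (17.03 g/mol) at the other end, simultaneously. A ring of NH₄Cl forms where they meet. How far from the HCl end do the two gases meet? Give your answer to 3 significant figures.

0.250 m

In equal time, each gas travels a distance ∝ its rate ∝ 1/√M, so d_HCl/d_NH₃ = √(M_NH₃/M_HCl) = √(17.03/36.46) = 0.6834.
With d_HCl + d_NH₃ = 0.616 m, d_NH₃ = 0.616/(1 + 0.6834) = 0.3659 m.
d_HCl = 0.616 − 0.3659 = 0.250 m.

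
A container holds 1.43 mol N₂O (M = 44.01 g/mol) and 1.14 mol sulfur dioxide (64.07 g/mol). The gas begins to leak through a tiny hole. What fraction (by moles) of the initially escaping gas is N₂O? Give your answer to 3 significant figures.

Effusion rate of each component ∝ n_i/√M_i (partial pressure × 1/√M).
x_N₂O(eff) = (n_N₂O/√M_N₂O) / (n_N₂O/√M_N₂O + n_SO₂/√M_SO₂)
= (1.43/√44.01) / (1.43/√44.01 + 1.14/√64.07) = 0.2156/(0.2156 + 0.1424) = 0.602.

0.602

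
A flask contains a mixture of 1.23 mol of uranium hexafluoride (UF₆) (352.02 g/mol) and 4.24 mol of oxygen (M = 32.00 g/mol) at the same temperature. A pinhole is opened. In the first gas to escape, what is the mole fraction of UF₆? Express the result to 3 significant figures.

Effusion rate of each component ∝ n_i/√M_i (partial pressure × 1/√M).
So x_UF₆ in the escaping gas = (n_UF₆/√M_UF₆) / Σ(n_i/√M_i)
= (1.23/√352.02) / (1.23/√352.02 + 4.24/√32.00) = 0.06556/(0.06556 + 0.7495) = 0.0804.

0.0804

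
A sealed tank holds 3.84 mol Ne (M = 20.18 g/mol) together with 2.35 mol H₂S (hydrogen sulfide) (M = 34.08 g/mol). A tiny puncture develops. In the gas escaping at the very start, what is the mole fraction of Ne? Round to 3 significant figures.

Each component's effusion rate ∝ (its partial pressure)·(1/√M) ∝ n_i/√M_i.
Mole fraction of Ne in the effusate = (n_Ne/√M_Ne) / (n_Ne/√M_Ne + n_H₂S/√M_H₂S)
= (3.84/√20.18) / (3.84/√20.18 + 2.35/√34.08) = 0.8548/(0.8548 + 0.4025) = 0.680.

0.680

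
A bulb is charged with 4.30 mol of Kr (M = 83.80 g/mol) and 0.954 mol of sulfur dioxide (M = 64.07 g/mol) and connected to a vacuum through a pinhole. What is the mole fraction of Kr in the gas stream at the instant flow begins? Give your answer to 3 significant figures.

Each component's effusion rate ∝ (its partial pressure)·(1/√M) ∝ n_i/√M_i.
So x_Kr in the escaping gas = (n_Kr/√M_Kr) / Σ(n_i/√M_i)
= (4.30/√83.80) / (4.30/√83.80 + 0.954/√64.07) = 0.4697/(0.4697 + 0.1192) = 0.798.

0.798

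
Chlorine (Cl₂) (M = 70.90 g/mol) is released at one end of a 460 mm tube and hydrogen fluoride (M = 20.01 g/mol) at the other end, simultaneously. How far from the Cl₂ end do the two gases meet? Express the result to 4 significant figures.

159.6 mm

The fronts meet when d_Cl₂ + d_HF = L with d_Cl₂/d_HF = √(M_HF/M_Cl₂) (Graham's law). Here √(M_HF/M_Cl₂) = √(20.01/70.90) = 0.5313.
With d_Cl₂ + d_HF = 460 mm, d_HF = 460/(1 + 0.5313) = 300.4 mm.
d_Cl₂ = 460 − 300.4 = 159.6 mm.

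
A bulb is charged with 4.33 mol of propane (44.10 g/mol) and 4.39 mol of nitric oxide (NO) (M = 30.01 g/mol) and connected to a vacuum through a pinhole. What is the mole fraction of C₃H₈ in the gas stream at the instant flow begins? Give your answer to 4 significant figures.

Effusion rate of each component ∝ n_i/√M_i (partial pressure × 1/√M).
Mole fraction of C₃H₈ in the effusate = (n_C₃H₈/√M_C₃H₈) / (n_C₃H₈/√M_C₃H₈ + n_NO/√M_NO)
= (4.33/√44.10) / (4.33/√44.10 + 4.39/√30.01) = 0.6520/(0.6520 + 0.8014) = 0.4486.

0.4486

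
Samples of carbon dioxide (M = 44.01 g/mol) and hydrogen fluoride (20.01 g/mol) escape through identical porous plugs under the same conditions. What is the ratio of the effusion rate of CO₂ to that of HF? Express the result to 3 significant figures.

From Graham's law, rate_CO₂/rate_HF = √(M_HF/M_CO₂) = √(20.01/44.01) = √0.4547 = 0.674.

0.674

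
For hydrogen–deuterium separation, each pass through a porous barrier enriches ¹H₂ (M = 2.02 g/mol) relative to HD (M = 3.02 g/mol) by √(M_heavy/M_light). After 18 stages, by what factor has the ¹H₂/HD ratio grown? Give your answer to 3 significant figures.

37.3

The single-stage factor is √(M_heavy/M_light), so 18 stages give [√(3.02/2.02)]^18 = (3.02/2.02)^(18/2).
= 1.49505^9 = 37.3.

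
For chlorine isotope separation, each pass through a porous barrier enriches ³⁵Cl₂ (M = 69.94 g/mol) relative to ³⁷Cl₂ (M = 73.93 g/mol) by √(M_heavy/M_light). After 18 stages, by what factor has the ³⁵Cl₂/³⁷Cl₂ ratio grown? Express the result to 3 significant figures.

After 18 stages the ratio has grown by (√(73.93/69.94))^18 = (73.93/69.94)^(18/2).
= 1.05705^9 = 1.65.

1.65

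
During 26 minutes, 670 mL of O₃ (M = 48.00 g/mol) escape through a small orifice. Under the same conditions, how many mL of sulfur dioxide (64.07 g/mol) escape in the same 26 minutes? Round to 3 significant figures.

Using Graham's law: rate_SO₂/rate_O₃ = √(M_O₃/M_SO₂) = √(48.00/64.07) = √0.7492 = 0.8656.
So the volume for SO₂ is 670 × 0.8656 = 580 mL.

580 mL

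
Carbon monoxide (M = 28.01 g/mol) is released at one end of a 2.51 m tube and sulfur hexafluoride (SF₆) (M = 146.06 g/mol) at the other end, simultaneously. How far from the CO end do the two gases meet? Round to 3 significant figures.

Distances travelled in equal time are proportional to diffusion rates, so d_CO/d_SF₆ = √(M_SF₆/M_CO) = √(146.06/28.01) = 2.284.
With d_CO + d_SF₆ = 2.51 m, d_SF₆ = 2.51/(1 + 2.284) = 0.7644 m.
d_CO = 2.51 − 0.7644 = 1.75 m.

1.75 m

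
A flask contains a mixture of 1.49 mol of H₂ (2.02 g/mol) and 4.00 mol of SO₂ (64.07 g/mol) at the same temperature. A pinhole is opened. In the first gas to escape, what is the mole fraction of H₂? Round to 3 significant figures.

0.677

Effusion rate of each component ∝ n_i/√M_i (partial pressure × 1/√M).
Mole fraction of H₂ in the effusate = (n_H₂/√M_H₂) / (n_H₂/√M_H₂ + n_SO₂/√M_SO₂)
= (1.49/√2.02) / (1.49/√2.02 + 4.00/√64.07) = 1.048/(1.048 + 0.4997) = 0.677.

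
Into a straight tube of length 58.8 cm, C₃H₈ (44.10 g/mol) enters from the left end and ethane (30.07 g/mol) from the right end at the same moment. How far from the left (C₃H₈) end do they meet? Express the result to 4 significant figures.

The fronts meet when d_C₃H₈ + d_C₂H₆ = L with d_C₃H₈/d_C₂H₆ = √(M_C₂H₆/M_C₃H₈) (Graham's law). Here √(M_C₂H₆/M_C₃H₈) = √(30.07/44.10) = 0.8257.
With d_C₃H₈ + d_C₂H₆ = 58.8 cm, d_C₂H₆ = 58.8/(1 + 0.8257) = 32.21 cm.
d_C₃H₈ = 58.8 − 32.21 = 26.59 cm.

26.59 cm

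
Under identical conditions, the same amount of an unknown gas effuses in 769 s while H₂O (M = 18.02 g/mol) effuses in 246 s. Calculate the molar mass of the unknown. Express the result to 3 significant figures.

By Graham's law, t_X/t_H₂O = √(M_X/M_H₂O).
769/246 = 3.126 = √(M_X/18.02)
M_X = 18.02 × 3.126² = 18.02 × 9.772 = 176 g/mol

176 g/mol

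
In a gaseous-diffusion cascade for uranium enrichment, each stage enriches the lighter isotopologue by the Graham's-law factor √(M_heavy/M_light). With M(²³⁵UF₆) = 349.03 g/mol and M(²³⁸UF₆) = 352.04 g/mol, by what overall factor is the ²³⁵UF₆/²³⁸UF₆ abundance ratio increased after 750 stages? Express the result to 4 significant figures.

25.03

Overall factor = α^750 with α = √(352.04/349.03), i.e. (352.04/349.03)^(750/2).
= 1.00862^375 = 25.03.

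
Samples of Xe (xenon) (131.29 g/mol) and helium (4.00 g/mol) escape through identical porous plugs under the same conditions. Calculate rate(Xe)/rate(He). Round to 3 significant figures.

0.175

By Graham's law, rate_Xe/rate_He = √(M_He/M_Xe) = √(4.00/131.29) = √0.03047 = 0.175.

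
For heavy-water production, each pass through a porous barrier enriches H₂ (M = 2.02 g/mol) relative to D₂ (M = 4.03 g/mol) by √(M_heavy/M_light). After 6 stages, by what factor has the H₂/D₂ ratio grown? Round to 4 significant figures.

7.941

Overall factor = α^6 with α = √(4.03/2.02), i.e. (4.03/2.02)^(6/2).
= 1.99505^3 = 7.941.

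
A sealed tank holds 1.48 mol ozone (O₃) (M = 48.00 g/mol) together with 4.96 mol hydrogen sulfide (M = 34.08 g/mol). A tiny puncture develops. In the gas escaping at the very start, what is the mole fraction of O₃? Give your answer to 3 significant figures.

Rate_i ∝ x_i/√M_i (Graham's law weighted by mole fraction), so the effusate composition follows n_i/√M_i.
Mole fraction of O₃ in the effusate = (n_O₃/√M_O₃) / (n_O₃/√M_O₃ + n_H₂S/√M_H₂S)
= (1.48/√48.00) / (1.48/√48.00 + 4.96/√34.08) = 0.2136/(0.2136 + 0.8496) = 0.201.

0.201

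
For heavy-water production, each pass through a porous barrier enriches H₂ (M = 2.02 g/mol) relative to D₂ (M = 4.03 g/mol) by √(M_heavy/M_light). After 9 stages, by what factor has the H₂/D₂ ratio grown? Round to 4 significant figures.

22.38

The single-stage factor is √(M_heavy/M_light), so 9 stages give [√(4.03/2.02)]^9 = (4.03/2.02)^(9/2).
= 1.99505^(9/2) = 22.38.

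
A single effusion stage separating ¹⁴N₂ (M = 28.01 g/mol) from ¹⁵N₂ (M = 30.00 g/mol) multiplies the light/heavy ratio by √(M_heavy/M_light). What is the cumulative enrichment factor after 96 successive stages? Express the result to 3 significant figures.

27.0

The single-stage factor is √(M_heavy/M_light), so 96 stages give [√(30.00/28.01)]^96 = (30.00/28.01)^(96/2).
= 1.07105^48 = 27.0.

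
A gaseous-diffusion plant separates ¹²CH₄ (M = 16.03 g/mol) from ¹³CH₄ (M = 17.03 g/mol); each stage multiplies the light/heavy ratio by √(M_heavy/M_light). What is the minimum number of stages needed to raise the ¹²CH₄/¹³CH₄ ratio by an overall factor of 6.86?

64

Single-stage factor α = √(17.03/16.03), so ln α = ½ ln(1.06238) = 0.03026.
Need α^N ≥ 6.86 ⇒ N ≥ ln(6.86) / ln α = 1.926 / 0.03026 = 63.64.
So at least 64 stages are needed.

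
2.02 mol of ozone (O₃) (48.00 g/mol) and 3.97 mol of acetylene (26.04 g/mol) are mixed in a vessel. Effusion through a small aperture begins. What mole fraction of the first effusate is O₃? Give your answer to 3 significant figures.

0.273

Effusion rate of each component ∝ n_i/√M_i (partial pressure × 1/√M).
x_O₃(eff) = (n_O₃/√M_O₃) / (n_O₃/√M_O₃ + n_C₂H₂/√M_C₂H₂)
= (2.02/√48.00) / (2.02/√48.00 + 3.97/√26.04) = 0.2916/(0.2916 + 0.7780) = 0.273.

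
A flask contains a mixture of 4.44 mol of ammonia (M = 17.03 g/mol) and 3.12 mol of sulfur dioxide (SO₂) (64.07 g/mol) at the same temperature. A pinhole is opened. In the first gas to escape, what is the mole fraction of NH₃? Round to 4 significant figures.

0.7341

Effusion rate of each component ∝ n_i/√M_i (partial pressure × 1/√M).
So x_NH₃ in the escaping gas = (n_NH₃/√M_NH₃) / Σ(n_i/√M_i)
= (4.44/√17.03) / (4.44/√17.03 + 3.12/√64.07) = 1.076/(1.076 + 0.3898) = 0.7341.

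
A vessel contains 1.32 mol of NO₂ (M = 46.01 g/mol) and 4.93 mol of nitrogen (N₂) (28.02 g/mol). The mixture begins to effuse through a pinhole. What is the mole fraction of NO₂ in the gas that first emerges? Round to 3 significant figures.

Rate_i ∝ x_i/√M_i (Graham's law weighted by mole fraction), so the effusate composition follows n_i/√M_i.
Mole fraction of NO₂ in the effusate = (n_NO₂/√M_NO₂) / (n_NO₂/√M_NO₂ + n_N₂/√M_N₂)
= (1.32/√46.01) / (1.32/√46.01 + 4.93/√28.02) = 0.1946/(0.1946 + 0.9313) = 0.173.

0.173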